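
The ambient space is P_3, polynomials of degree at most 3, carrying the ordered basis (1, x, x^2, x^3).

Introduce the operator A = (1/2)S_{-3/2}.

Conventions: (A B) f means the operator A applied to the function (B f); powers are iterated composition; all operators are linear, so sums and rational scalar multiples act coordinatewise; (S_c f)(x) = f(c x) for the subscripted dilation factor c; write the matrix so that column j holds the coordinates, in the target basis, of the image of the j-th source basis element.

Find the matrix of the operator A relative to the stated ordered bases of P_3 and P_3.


image of 1: 1/2
image of x: -(3/4)x
image of x^2: (9/8)x^2
image of x^3: -(27/16)x^3
each image's coordinates form column j of the matrix

the matrix is [[1/2, 0, 0, 0]; [0, -3/4, 0, 0]; [0, 0, 9/8, 0]; [0, 0, 0, -27/16]] (rows listed top to bottom)


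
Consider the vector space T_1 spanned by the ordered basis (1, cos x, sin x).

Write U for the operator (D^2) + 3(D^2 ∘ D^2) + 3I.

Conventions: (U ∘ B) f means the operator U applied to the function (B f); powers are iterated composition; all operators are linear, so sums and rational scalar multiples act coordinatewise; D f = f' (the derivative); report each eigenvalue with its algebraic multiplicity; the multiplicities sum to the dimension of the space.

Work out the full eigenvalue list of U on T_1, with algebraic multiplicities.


image of 1: 3
image of cos x: 5cos x
image of sin x: 5sin x
the matrix is diagonal; its diagonal is (3, 5, 5)
for a triangular matrix the eigenvalues are the diagonal entries, with algebraic multiplicity their repetition count

λ = 3 (multiplicity 1), λ = 5 (multiplicity 2)


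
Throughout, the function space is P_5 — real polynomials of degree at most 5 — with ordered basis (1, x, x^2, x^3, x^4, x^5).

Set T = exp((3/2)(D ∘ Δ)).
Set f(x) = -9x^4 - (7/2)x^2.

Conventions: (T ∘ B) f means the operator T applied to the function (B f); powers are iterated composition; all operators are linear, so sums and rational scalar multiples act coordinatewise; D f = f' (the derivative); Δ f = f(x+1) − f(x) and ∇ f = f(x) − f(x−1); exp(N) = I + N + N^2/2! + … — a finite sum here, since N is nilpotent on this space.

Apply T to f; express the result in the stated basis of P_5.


order-1 term: -162x^2 - 162x - 129/2
order-2 term: -243
the series for exp((3/2)(D ∘ Δ)) f terminates at order 2
exp((3/2)(D ∘ Δ)) f = -9x^4 - (331/2)x^2 - 162x - 615/2

the result is g(x) = -9x^4 - (331/2)x^2 - 162x - 615/2


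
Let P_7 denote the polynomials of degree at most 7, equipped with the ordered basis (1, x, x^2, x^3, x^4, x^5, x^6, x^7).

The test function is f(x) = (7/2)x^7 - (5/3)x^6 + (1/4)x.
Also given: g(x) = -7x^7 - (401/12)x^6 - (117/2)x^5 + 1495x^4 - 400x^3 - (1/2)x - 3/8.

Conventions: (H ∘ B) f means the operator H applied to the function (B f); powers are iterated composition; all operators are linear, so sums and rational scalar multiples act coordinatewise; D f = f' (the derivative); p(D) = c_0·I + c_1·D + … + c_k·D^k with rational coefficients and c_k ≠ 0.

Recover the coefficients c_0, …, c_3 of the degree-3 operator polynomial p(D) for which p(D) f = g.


p(D) = -2·I − (3/2)·D − (1/2)·D^2 + 2·D^3, i.e. c_0 = -2, c_1 = -3/2, c_2 = -1/2, c_3 = 2

D^0 f = (7/2)x^7 - (5/3)x^6 + (1/4)x
D^1 f = (49/2)x^6 - 10x^5 + 1/4
D^2 f = 147x^5 - 50x^4
D^3 f = 735x^4 - 200x^3
matching coefficients of g against c_0 f + c_1 Df + … from the top degree down determines the c_i
solution: c_0 = -2, c_1 = -3/2, c_2 = -1/2, c_3 = 2


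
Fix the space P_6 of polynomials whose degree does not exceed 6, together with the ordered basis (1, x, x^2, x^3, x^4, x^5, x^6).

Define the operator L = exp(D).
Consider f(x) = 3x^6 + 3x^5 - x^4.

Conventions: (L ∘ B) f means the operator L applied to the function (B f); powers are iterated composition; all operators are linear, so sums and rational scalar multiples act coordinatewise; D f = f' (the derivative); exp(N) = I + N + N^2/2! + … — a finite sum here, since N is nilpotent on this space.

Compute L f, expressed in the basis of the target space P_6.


the image equals g(x) = 3x^6 + 21x^5 + 59x^4 + 86x^3 + 69x^2 + 29x + 5

order-1 term: 18x^5 + 15x^4 - 4x^3
order-2 term: 45x^4 + 30x^3 - 6x^2
order-3 term: 60x^3 + 30x^2 - 4x
order-4 term: 45x^2 + 15x - 1
order-5 term: 18x + 3
order-6 term: 3
the series for exp(D) f terminates at order 6
exp(D) f = 3x^6 + 21x^5 + 59x^4 + 86x^3 + 69x^2 + 29x + 5


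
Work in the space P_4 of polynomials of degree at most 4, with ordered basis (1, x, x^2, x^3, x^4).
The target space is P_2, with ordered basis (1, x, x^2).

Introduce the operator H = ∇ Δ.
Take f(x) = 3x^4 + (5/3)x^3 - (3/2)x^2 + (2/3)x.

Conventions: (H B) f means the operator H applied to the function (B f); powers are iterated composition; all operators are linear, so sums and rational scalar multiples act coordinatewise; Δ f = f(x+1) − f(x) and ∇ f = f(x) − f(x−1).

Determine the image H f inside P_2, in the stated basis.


the result is g(x) = 36x^2 + 10x + 3

Δ f = 12x^3 + 23x^2 + 14x + 23/6
∇ Δ f = 36x^2 + 10x + 3


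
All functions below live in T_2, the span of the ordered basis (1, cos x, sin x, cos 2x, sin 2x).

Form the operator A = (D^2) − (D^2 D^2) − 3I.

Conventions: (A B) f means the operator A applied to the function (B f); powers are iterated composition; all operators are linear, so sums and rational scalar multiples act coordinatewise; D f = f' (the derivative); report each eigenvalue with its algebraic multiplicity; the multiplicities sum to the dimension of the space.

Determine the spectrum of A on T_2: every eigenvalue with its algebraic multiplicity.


image of 1: -3
image of cos x: -5cos x
image of sin x: -5sin x
image of cos 2x: -23cos 2x
image of sin 2x: -23sin 2x
the matrix is diagonal; its diagonal is (-3, -5, -5, -23, -23)
for a triangular matrix the eigenvalues are the diagonal entries, with algebraic multiplicity their repetition count

λ = -23 (multiplicity 2), λ = -5 (multiplicity 2), λ = -3 (multiplicity 1)


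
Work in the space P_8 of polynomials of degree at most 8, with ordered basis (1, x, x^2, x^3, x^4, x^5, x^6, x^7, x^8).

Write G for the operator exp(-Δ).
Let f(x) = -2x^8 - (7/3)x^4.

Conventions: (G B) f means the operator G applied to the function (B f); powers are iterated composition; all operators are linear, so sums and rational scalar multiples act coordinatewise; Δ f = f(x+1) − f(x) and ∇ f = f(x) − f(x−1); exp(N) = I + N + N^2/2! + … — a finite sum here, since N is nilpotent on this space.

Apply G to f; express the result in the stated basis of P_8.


g(x) = -2x^8 + 16x^7 - 112x^5 - (427/3)x^4 + (700/3)x^3 + 504x^2 + (404/3)x - 307/3

order-1 term: 16x^7 + 56x^6 + 112x^5 + 140x^4 + (364/3)x^3 + 70x^2 + (76/3)x + 13/3
order-2 term: -56x^6 - 336x^5 - 980x^4 - 1680x^3 - 1750x^2 - 1036x - 811/3
order-3 term: 112x^5 + 840x^4 + 2800x^3 + 5040x^2 + (14476/3)x + 1946
order-4 term: -140x^4 - 1120x^3 - 3640x^2 - 5600x - 10213/3
order-5 term: 112x^3 + 840x^2 + 2240x + 2100
order-6 term: -56x^2 - 336x - 532
order-7 term: 16x + 56
order-8 term: -2
the series for exp(-Δ) f terminates at order 8
exp(-Δ) f = -2x^8 + 16x^7 - 112x^5 - (427/3)x^4 + (700/3)x^3 + 504x^2 + (404/3)x - 307/3


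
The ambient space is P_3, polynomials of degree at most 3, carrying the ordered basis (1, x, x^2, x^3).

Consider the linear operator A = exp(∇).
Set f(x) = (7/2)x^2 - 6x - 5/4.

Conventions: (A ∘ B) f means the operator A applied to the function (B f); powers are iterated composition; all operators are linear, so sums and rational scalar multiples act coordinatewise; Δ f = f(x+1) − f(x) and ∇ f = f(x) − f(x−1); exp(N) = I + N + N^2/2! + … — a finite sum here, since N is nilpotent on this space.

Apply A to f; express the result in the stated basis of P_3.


order-1 term: 7x - 19/2
order-2 term: 7/2
the series for exp(∇) f terminates at order 2
exp(∇) f = (7/2)x^2 + x - 29/4

the image equals g(x) = (7/2)x^2 + x - 29/4


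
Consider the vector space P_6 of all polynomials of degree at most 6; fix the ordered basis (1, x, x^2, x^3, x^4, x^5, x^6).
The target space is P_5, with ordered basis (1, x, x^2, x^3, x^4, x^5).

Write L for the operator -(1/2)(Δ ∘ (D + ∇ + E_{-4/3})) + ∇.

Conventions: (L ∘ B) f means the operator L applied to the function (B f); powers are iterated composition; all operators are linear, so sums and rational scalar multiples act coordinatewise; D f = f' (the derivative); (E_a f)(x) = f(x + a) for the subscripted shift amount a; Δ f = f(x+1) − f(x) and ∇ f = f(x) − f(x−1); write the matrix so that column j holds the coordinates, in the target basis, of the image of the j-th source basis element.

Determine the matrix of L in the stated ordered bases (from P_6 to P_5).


image of 1: 0
image of x: 1/2
image of x^2: x - 13/6
image of x^3: (3/2)x^2 - (13/2)x - 5/3
image of x^4: 2x^3 - 13x^2 - (20/3)x - 131/54
image of x^5: (5/2)x^4 - (65/3)x^3 - (50/3)x^2 - (655/54)x - 292/81
image of x^6: 3x^5 - (65/2)x^4 - (100/3)x^3 - (655/18)x^2 - (584/27)x - 355/162
each image's coordinates form column j of the matrix

the matrix is [[0, 1/2, -13/6, -5/3, -131/54, -292/81, -355/162]; [0, 0, 1, -13/2, -20/3, -655/54, -584/27]; [0, 0, 0, 3/2, -13, -50/3, -655/18]; [0, 0, 0, 0, 2, -65/3, -100/3]; [0, 0, 0, 0, 0, 5/2, -65/2]; [0, 0, 0, 0, 0, 0, 3]] (rows listed top to bottom)


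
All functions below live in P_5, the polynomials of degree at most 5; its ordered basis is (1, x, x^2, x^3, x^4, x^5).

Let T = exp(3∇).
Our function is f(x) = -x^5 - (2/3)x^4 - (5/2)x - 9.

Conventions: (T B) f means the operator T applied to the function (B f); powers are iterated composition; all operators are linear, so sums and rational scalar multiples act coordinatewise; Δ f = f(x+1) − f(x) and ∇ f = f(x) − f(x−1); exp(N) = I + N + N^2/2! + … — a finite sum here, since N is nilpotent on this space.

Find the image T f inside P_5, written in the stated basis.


the result is g(x) = -x^5 - (47/3)x^4 - 68x^3 - 54x^2 + (189/2)x + 43/2

order-1 term: -15x^4 + 22x^3 - 18x^2 + 7x - 17/2
order-2 term: -90x^3 + 234x^2 - 243x + 93
order-3 term: -270x^2 + 738x - 567
order-4 term: -405x + 756
order-5 term: -243
the series for exp(3∇) f terminates at order 5
exp(3∇) f = -x^5 - (47/3)x^4 - 68x^3 - 54x^2 + (189/2)x + 43/2


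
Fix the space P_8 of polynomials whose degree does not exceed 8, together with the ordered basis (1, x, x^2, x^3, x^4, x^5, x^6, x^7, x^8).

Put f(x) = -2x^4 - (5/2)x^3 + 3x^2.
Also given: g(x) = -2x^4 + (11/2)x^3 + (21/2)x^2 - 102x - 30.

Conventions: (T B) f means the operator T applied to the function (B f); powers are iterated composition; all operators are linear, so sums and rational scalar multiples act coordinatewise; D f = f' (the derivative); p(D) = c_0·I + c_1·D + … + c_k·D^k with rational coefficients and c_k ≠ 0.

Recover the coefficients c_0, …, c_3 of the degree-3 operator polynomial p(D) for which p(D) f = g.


D^0 f = -2x^4 - (5/2)x^3 + 3x^2
D^1 f = -8x^3 - (15/2)x^2 + 6x
D^2 f = -24x^2 - 15x + 6
D^3 f = -48x - 15
matching coefficients of g against c_0 f + c_1 Df + … from the top degree down determines the c_i
solution: c_0 = 1, c_1 = -1, c_2 = 0, c_3 = 2

c_0 = 1, c_1 = -1, c_2 = 0, c_3 = 2


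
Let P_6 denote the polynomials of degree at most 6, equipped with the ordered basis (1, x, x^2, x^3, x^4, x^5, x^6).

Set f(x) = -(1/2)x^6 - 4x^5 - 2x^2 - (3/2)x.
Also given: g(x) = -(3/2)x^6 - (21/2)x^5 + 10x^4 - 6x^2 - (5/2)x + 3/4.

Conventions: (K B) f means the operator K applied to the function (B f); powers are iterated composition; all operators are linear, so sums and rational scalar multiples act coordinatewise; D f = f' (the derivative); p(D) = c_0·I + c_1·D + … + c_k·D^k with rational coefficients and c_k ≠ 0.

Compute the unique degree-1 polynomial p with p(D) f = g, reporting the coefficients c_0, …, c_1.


D^0 f = -(1/2)x^6 - 4x^5 - 2x^2 - (3/2)x
D^1 f = -3x^5 - 20x^4 - 4x - 3/2
matching coefficients of g against c_0 f + c_1 Df + … from the top degree down determines the c_i
solution: c_0 = 3, c_1 = -1/2

c_0 = 3, c_1 = -1/2


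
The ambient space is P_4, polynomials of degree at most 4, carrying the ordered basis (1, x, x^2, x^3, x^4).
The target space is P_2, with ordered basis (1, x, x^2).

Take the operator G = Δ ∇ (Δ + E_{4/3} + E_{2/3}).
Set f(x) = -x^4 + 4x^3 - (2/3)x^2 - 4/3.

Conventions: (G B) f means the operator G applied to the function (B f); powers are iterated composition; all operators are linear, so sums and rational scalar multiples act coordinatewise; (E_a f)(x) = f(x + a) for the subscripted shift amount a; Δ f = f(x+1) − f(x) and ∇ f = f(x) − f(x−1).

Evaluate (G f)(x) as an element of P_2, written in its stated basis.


Δ f = -4x^3 + 6x^2 + (20/3)x + 7/3
E_{4/3} f = -x^4 - (4/3)x^3 + (14/3)x^2 + (272/27)x + 308/81
E_{2/3} f = -x^4 + (4/3)x^3 + (14/3)x^2 + (88/27)x - 52/81
(Δ + E_{4/3} + E_{2/3}) f = -2x^4 - 4x^3 + (46/3)x^2 + 20x + 445/81
∇ (Δ + E_{4/3} + E_{2/3}) f = -8x^3 + (104/3)x + 8/3
Δ ∇ (Δ + E_{4/3} + E_{2/3}) f = -24x^2 - 24x + 80/3

g(x) = -24x^2 - 24x + 80/3


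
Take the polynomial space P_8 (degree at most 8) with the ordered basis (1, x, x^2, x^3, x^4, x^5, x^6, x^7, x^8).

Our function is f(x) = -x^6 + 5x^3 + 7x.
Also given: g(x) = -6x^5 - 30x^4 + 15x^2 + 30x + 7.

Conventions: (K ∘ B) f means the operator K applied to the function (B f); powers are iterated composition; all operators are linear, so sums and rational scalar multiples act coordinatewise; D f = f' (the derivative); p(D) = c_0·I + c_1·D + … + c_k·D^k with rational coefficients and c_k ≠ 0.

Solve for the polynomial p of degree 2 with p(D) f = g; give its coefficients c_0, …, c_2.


D^0 f = -x^6 + 5x^3 + 7x
D^1 f = -6x^5 + 15x^2 + 7
D^2 f = -30x^4 + 30x
matching coefficients of g against c_0 f + c_1 Df + … from the top degree down determines the c_i
solution: c_0 = 0, c_1 = 1, c_2 = 1

c_0 = 0, c_1 = 1, c_2 = 1


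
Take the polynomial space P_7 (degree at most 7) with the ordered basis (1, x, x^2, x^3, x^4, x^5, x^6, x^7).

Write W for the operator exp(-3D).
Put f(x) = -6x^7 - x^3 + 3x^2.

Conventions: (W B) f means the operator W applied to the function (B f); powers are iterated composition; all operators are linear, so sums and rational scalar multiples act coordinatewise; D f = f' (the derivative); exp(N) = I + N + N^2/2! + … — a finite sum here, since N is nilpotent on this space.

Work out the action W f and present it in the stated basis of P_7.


g(x) = -6x^7 + 126x^6 - 1134x^5 + 5670x^4 - 17011x^3 + 30630x^2 - 30663x + 13176

order-1 term: 126x^6 + 9x^2 - 18x
order-2 term: -1134x^5 - 27x + 27
order-3 term: 5670x^4 + 27
order-4 term: -17010x^3
order-5 term: 30618x^2
order-6 term: -30618x
order-7 term: 13122
the series for exp(-3D) f terminates at order 7
exp(-3D) f = -6x^7 + 126x^6 - 1134x^5 + 5670x^4 - 17011x^3 + 30630x^2 - 30663x + 13176


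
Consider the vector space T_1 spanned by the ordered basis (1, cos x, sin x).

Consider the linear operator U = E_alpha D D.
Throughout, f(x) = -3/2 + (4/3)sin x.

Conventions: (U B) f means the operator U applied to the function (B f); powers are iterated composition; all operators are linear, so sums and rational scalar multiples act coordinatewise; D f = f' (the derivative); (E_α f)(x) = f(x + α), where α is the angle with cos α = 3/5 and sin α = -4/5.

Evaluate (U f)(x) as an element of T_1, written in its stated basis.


g(x) = (16/15)cos x - (4/5)sin x

D f = (4/3)cos x
D D f = -(4/3)sin x
E_alpha D D f = (16/15)cos x - (4/5)sin x


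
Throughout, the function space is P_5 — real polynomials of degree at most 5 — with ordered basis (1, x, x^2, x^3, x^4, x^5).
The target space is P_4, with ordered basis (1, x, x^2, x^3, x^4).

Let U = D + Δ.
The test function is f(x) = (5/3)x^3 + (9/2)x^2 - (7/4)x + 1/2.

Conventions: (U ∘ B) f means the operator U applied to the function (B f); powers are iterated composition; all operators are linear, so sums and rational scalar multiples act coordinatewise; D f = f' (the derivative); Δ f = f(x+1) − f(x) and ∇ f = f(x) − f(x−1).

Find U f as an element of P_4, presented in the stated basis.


g(x) = 10x^2 + 23x + 8/3

D f = 5x^2 + 9x - 7/4
Δ f = 5x^2 + 14x + 53/12
(D + Δ) f = 10x^2 + 23x + 8/3


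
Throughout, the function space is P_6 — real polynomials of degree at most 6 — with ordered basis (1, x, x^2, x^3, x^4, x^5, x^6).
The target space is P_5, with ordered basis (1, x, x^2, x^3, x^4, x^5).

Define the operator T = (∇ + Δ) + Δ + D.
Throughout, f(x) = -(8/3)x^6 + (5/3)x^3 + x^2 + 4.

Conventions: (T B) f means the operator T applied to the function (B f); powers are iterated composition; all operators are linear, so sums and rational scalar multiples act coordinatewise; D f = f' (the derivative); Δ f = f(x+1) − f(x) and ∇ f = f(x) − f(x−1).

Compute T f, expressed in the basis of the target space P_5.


the image equals g(x) = -64x^5 - 40x^4 - 160x^3 - 20x^2 - 35x + 10/3

∇ f = -16x^5 + 40x^4 - (160/3)x^3 + 45x^2 - 19x + 10/3
Δ f = -16x^5 - 40x^4 - (160/3)x^3 - 35x^2 - 9x
(∇ + Δ) f = -32x^5 - (320/3)x^3 + 10x^2 - 28x + 10/3
Δ f = -16x^5 - 40x^4 - (160/3)x^3 - 35x^2 - 9x
D f = -16x^5 + 5x^2 + 2x
((∇ + Δ) + Δ + D) f = -64x^5 - 40x^4 - 160x^3 - 20x^2 - 35x + 10/3


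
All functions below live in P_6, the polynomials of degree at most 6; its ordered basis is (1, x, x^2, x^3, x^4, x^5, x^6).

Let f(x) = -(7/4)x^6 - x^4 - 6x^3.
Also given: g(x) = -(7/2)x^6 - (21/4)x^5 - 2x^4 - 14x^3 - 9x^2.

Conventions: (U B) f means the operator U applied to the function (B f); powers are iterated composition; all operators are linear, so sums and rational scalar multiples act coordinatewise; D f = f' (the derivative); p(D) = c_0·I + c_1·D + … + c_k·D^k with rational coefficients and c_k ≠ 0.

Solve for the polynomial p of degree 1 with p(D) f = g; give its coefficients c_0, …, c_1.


D^0 f = -(7/4)x^6 - x^4 - 6x^3
D^1 f = -(21/2)x^5 - 4x^3 - 18x^2
matching coefficients of g against c_0 f + c_1 Df + … from the top degree down determines the c_i
solution: c_0 = 2, c_1 = 1/2

c_0 = 2, c_1 = 1/2


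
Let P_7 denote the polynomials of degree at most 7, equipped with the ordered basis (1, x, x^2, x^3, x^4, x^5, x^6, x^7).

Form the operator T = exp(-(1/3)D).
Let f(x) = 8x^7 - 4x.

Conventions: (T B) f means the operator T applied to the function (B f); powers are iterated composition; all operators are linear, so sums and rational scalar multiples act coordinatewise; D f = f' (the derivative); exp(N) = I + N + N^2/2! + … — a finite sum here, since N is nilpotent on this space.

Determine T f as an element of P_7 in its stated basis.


the image equals g(x) = 8x^7 - (56/3)x^6 + (56/3)x^5 - (280/27)x^4 + (280/81)x^3 - (56/81)x^2 - (2860/729)x + 2908/2187

order-1 term: -(56/3)x^6 + 4/3
order-2 term: (56/3)x^5
order-3 term: -(280/27)x^4
order-4 term: (280/81)x^3
order-5 term: -(56/81)x^2
order-6 term: (56/729)x
order-7 term: -8/2187
the series for exp(-(1/3)D) f terminates at order 7
exp(-(1/3)D) f = 8x^7 - (56/3)x^6 + (56/3)x^5 - (280/27)x^4 + (280/81)x^3 - (56/81)x^2 - (2860/729)x + 2908/2187


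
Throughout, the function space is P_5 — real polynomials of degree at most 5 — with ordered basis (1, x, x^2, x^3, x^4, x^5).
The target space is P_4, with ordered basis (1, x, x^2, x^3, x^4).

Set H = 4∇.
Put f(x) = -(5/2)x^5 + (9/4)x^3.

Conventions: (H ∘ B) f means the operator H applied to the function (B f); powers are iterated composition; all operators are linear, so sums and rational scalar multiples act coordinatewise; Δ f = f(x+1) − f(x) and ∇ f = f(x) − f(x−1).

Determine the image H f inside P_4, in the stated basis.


the result is g(x) = -50x^4 + 100x^3 - 73x^2 + 23x - 1

∇ f = -(25/2)x^4 + 25x^3 - (73/4)x^2 + (23/4)x - 1/4
(4∇) f = -50x^4 + 100x^3 - 73x^2 + 23x - 1


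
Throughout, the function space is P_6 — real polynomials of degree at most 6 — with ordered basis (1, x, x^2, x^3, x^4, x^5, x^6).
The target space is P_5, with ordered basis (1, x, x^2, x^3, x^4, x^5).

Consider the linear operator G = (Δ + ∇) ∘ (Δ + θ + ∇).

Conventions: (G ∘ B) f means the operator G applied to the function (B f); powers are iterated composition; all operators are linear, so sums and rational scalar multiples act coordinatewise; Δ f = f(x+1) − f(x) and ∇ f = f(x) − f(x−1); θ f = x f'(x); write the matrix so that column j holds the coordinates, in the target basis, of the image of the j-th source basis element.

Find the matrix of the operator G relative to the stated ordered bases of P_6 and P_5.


the matrix is [[0, 2, 8, 6, 32, 10, 128]; [0, 0, 8, 24, 32, 160, 72]; [0, 0, 0, 18, 48, 100, 480]; [0, 0, 0, 0, 32, 80, 240]; [0, 0, 0, 0, 0, 50, 120]; [0, 0, 0, 0, 0, 0, 72]] (rows listed top to bottom)

image of 1: 0
image of x: 2
image of x^2: 8x + 8
image of x^3: 18x^2 + 24x + 6
image of x^4: 32x^3 + 48x^2 + 32x + 32
image of x^5: 50x^4 + 80x^3 + 100x^2 + 160x + 10
image of x^6: 72x^5 + 120x^4 + 240x^3 + 480x^2 + 72x + 128
each image's coordinates form column j of the matrix


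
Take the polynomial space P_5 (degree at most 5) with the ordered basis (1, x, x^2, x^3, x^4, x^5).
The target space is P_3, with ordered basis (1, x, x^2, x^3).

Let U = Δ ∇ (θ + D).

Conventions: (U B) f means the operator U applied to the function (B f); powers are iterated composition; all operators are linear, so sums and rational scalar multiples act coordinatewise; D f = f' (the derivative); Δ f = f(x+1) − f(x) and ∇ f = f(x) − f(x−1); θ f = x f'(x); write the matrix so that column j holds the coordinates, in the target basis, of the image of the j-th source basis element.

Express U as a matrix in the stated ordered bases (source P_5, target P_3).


the matrix is [[0, 0, 4, 6, 8, 10]; [0, 0, 0, 18, 24, 50]; [0, 0, 0, 0, 48, 60]; [0, 0, 0, 0, 0, 100]] (rows listed top to bottom)

image of 1: 0
image of x: 0
image of x^2: 4
image of x^3: 18x + 6
image of x^4: 48x^2 + 24x + 8
image of x^5: 100x^3 + 60x^2 + 50x + 10
each image's coordinates form column j of the matrix


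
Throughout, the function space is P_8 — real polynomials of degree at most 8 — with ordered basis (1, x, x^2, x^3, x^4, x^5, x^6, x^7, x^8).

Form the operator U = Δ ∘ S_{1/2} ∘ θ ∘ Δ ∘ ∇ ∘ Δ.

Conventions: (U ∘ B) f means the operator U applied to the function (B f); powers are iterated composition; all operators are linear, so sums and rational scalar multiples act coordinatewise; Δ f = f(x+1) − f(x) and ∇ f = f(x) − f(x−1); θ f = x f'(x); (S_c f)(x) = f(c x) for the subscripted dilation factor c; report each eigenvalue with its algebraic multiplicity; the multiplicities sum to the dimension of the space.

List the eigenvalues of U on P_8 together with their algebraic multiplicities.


image of 1: 0
image of x: 0
image of x^2: 0
image of x^3: 0
image of x^4: 12
image of x^5: 60x + 60
image of x^6: 135x^2 + 315x + 225
image of x^7: 210x^3 + (1575/2)x^2 + (2625/2)x + 735
image of x^8: (525/2)x^4 + 1365x^3 + 3675x^2 + (9345/2)x + 4473/2
the matrix is upper triangular; its diagonal is (0, 0, 0, 0, 0, 0, 0, 0, 0)
for a triangular matrix the eigenvalues are the diagonal entries, with algebraic multiplicity their repetition count

λ = 0 (multiplicity 9)


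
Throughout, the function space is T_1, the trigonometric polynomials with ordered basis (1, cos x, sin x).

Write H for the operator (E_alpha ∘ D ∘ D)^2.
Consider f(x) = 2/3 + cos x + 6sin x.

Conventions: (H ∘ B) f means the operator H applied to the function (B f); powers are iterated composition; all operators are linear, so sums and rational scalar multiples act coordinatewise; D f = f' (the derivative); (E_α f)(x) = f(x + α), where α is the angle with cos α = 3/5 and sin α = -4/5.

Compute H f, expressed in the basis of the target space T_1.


the image equals g(x) = -(151/25)cos x - (18/25)sin x

D f = 6cos x - sin x
D D f = -cos x - 6sin x
E_alpha D D f = (21/5)cos x - (22/5)sin x
D (E_alpha ∘ D ∘ D) f = -(22/5)cos x - (21/5)sin x
D D (E_alpha ∘ D ∘ D) f = -(21/5)cos x + (22/5)sin x
E_alpha D D (E_alpha ∘ D ∘ D) f = -(151/25)cos x - (18/25)sin x


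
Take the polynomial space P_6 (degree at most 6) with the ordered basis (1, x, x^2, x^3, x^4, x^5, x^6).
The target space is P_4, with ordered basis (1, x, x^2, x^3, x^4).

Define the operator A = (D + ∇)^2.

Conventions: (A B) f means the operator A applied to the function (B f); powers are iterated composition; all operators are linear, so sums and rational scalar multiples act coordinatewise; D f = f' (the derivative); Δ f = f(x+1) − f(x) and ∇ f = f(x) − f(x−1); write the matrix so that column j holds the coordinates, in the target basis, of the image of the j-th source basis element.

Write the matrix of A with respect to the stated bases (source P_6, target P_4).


the matrix is [[0, 0, 8, -12, 22, -40, 74]; [0, 0, 0, 24, -48, 110, -240]; [0, 0, 0, 0, 48, -120, 330]; [0, 0, 0, 0, 0, 80, -240]; [0, 0, 0, 0, 0, 0, 120]] (rows listed top to bottom)

image of 1: 0
image of x: 0
image of x^2: 8
image of x^3: 24x - 12
image of x^4: 48x^2 - 48x + 22
image of x^5: 80x^3 - 120x^2 + 110x - 40
image of x^6: 120x^4 - 240x^3 + 330x^2 - 240x + 74
each image's coordinates form column j of the matrix


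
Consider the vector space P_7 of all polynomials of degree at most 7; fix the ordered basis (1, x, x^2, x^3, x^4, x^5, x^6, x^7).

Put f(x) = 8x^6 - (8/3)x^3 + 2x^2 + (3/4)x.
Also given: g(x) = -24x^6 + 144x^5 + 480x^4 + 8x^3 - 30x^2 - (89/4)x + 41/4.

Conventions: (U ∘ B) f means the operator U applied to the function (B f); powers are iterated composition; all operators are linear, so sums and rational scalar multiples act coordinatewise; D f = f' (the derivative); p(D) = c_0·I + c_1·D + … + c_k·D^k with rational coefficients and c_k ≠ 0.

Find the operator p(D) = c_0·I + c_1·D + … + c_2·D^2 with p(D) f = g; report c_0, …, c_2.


D^0 f = 8x^6 - (8/3)x^3 + 2x^2 + (3/4)x
D^1 f = 48x^5 - 8x^2 + 4x + 3/4
D^2 f = 240x^4 - 16x + 4
matching coefficients of g against c_0 f + c_1 Df + … from the top degree down determines the c_i
solution: c_0 = -3, c_1 = 3, c_2 = 2

p(D) = -3·I + 3·D + 2·D^2, i.e. c_0 = -3, c_1 = 3, c_2 = 2


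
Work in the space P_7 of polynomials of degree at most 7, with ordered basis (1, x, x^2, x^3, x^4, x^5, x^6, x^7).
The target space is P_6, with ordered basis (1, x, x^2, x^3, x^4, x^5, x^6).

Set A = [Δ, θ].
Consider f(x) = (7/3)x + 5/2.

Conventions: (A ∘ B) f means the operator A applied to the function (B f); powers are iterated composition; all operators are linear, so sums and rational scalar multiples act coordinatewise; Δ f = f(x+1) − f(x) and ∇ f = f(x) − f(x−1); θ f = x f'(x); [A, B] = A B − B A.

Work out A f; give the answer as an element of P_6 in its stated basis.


θ f = (7/3)x
Δ θ f = 7/3
Δ f = 7/3
θ Δ f = 0
[Δ, θ] f = 7/3

the image equals g(x) = 7/3


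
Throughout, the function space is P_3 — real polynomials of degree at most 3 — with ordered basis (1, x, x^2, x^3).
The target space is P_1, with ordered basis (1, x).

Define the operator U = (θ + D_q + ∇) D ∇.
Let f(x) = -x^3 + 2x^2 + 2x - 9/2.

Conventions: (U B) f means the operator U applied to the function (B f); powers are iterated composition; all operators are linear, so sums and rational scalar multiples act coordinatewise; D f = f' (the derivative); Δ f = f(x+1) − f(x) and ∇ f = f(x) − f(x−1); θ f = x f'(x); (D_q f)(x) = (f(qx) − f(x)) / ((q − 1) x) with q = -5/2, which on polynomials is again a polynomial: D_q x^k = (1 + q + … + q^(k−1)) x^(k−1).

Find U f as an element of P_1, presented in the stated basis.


∇ f = -3x^2 + 7x - 1
D ∇ f = -6x + 7
θ D ∇ f = -6x
D_q D ∇ f = -6
∇ D ∇ f = -6
(θ + D_q + ∇) D ∇ f = -6x - 12

the image equals g(x) = -6x - 12


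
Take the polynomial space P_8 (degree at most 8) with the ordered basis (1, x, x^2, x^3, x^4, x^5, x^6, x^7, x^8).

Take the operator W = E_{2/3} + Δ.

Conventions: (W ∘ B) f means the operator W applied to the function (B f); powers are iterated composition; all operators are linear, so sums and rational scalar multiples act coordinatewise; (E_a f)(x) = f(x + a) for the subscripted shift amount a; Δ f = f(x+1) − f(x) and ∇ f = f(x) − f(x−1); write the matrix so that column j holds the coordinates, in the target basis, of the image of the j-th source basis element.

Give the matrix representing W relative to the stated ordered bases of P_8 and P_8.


image of 1: 1
image of x: x + 5/3
image of x^2: x^2 + (10/3)x + 13/9
image of x^3: x^3 + 5x^2 + (13/3)x + 35/27
image of x^4: x^4 + (20/3)x^3 + (26/3)x^2 + (140/27)x + 97/81
image of x^5: x^5 + (25/3)x^4 + (130/9)x^3 + (350/27)x^2 + (485/81)x + 275/243
image of x^6: x^6 + 10x^5 + (65/3)x^4 + (700/27)x^3 + (485/27)x^2 + (550/81)x + 793/729
image of x^7: x^7 + (35/3)x^6 + (91/3)x^5 + (1225/27)x^4 + (3395/81)x^3 + (1925/81)x^2 + (5551/729)x + 2315/2187
image of x^8: x^8 + (40/3)x^7 + (364/9)x^6 + (1960/27)x^5 + (6790/81)x^4 + (15400/243)x^3 + (22204/729)x^2 + (18520/2187)x + 6817/6561
each image's coordinates form column j of the matrix

the matrix is [[1, 5/3, 13/9, 35/27, 97/81, 275/243, 793/729, 2315/2187, 6817/6561]; [0, 1, 10/3, 13/3, 140/27, 485/81, 550/81, 5551/729, 18520/2187]; [0, 0, 1, 5, 26/3, 350/27, 485/27, 1925/81, 22204/729]; [0, 0, 0, 1, 20/3, 130/9, 700/27, 3395/81, 15400/243]; [0, 0, 0, 0, 1, 25/3, 65/3, 1225/27, 6790/81]; [0, 0, 0, 0, 0, 1, 10, 91/3, 1960/27]; [0, 0, 0, 0, 0, 0, 1, 35/3, 364/9]; [0, 0, 0, 0, 0, 0, 0, 1, 40/3]; [0, 0, 0, 0, 0, 0, 0, 0, 1]] (rows listed top to bottom)


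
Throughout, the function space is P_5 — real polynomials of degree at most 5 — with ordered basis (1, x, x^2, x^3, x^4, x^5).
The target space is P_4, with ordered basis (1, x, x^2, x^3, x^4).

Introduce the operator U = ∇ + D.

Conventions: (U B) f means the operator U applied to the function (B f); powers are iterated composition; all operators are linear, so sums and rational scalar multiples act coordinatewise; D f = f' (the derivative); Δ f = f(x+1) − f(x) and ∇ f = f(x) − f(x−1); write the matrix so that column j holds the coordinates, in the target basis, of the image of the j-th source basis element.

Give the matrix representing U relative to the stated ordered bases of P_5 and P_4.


image of 1: 0
image of x: 2
image of x^2: 4x - 1
image of x^3: 6x^2 - 3x + 1
image of x^4: 8x^3 - 6x^2 + 4x - 1
image of x^5: 10x^4 - 10x^3 + 10x^2 - 5x + 1
each image's coordinates form column j of the matrix

the matrix is [[0, 2, -1, 1, -1, 1]; [0, 0, 4, -3, 4, -5]; [0, 0, 0, 6, -6, 10]; [0, 0, 0, 0, 8, -10]; [0, 0, 0, 0, 0, 10]] (rows listed top to bottom)


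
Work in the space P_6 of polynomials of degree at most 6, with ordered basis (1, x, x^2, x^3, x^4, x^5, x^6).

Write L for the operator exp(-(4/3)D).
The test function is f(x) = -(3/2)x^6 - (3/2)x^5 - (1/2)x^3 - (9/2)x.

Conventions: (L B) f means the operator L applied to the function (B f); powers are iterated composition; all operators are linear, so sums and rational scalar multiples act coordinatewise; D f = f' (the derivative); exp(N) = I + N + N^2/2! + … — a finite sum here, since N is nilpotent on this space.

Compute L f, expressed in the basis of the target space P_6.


order-1 term: 12x^5 + 10x^4 + 2x^2 + 6
order-2 term: -40x^4 - (80/3)x^3 - (8/3)x
order-3 term: (640/9)x^3 + (320/9)x^2 + 32/27
order-4 term: -(640/9)x^2 - (640/27)x
order-5 term: (1024/27)x + 512/81
order-6 term: -2048/243
the series for exp(-(4/3)D) f terminates at order 6
exp(-(4/3)D) f = -(3/2)x^6 + (21/2)x^5 - 30x^4 + (791/18)x^3 - (302/9)x^2 + (127/18)x + 1234/243

g(x) = -(3/2)x^6 + (21/2)x^5 - 30x^4 + (791/18)x^3 - (302/9)x^2 + (127/18)x + 1234/243


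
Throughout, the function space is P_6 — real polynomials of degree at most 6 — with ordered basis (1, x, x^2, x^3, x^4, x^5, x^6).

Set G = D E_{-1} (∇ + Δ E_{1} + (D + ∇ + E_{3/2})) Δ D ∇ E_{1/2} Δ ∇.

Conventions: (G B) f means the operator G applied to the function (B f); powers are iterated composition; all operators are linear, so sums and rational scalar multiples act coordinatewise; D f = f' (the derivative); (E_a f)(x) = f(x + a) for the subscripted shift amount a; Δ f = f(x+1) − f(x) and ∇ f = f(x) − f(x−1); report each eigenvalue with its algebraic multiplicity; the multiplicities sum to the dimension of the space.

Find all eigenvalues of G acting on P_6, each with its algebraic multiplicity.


λ = 0 (multiplicity 7)

image of 1: 0
image of x: 0
image of x^2: 0
image of x^3: 0
image of x^4: 0
image of x^5: 0
image of x^6: 720
the matrix is upper triangular; its diagonal is (0, 0, 0, 0, 0, 0, 0)
for a triangular matrix the eigenvalues are the diagonal entries, with algebraic multiplicity their repetition count


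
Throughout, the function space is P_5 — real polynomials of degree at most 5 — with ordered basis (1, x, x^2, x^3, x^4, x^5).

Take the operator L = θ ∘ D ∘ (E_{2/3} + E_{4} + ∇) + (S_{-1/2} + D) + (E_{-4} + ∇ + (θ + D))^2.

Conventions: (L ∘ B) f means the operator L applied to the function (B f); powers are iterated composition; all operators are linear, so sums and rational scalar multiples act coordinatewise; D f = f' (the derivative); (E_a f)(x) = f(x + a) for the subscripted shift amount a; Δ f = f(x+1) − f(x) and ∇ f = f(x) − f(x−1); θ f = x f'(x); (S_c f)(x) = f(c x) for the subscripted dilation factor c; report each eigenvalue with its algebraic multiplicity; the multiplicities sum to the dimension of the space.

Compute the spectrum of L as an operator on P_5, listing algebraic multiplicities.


λ = 2 (multiplicity 1), λ = 7/2 (multiplicity 1), λ = 37/4 (multiplicity 1), λ = 127/8 (multiplicity 1), λ = 401/16 (multiplicity 1), λ = 1151/32 (multiplicity 1)

image of 1: 2
image of x: (7/2)x - 5
image of x^2: (37/4)x^2 - 14x + 68
image of x^3: (127/8)x^3 - 27x^2 + 328x - 495
image of x^4: (401/16)x^4 - 44x^3 + 904x^2 - (6896/3)x + 3888
image of x^5: (1151/32)x^5 - 65x^4 + 1920x^3 - (19630/3)x^2 + (628990/27)x - 31161
the matrix is upper triangular; its diagonal is (2, 7/2, 37/4, 127/8, 401/16, 1151/32)
for a triangular matrix the eigenvalues are the diagonal entries, with algebraic multiplicity their repetition count


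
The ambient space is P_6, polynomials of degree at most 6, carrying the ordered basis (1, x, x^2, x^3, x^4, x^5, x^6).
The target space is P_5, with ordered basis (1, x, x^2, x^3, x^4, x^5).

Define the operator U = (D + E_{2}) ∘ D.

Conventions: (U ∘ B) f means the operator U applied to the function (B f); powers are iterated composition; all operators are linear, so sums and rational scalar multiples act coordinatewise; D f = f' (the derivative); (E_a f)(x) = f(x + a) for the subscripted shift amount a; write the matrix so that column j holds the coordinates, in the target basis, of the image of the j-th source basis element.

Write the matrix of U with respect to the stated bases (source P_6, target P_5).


the matrix is [[0, 1, 6, 12, 32, 80, 192]; [0, 0, 2, 18, 48, 160, 480]; [0, 0, 0, 3, 36, 120, 480]; [0, 0, 0, 0, 4, 60, 240]; [0, 0, 0, 0, 0, 5, 90]; [0, 0, 0, 0, 0, 0, 6]] (rows listed top to bottom)

image of 1: 0
image of x: 1
image of x^2: 2x + 6
image of x^3: 3x^2 + 18x + 12
image of x^4: 4x^3 + 36x^2 + 48x + 32
image of x^5: 5x^4 + 60x^3 + 120x^2 + 160x + 80
image of x^6: 6x^5 + 90x^4 + 240x^3 + 480x^2 + 480x + 192
each image's coordinates form column j of the matrix


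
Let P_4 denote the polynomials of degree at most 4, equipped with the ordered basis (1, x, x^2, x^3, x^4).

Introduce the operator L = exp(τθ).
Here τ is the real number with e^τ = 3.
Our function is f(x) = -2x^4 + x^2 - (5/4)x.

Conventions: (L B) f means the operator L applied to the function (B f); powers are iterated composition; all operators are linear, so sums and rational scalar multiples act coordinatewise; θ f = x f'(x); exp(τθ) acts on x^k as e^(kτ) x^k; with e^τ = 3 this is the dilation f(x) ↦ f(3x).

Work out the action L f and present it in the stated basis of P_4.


the result is g(x) = -162x^4 + 9x^2 - (15/4)x

exp(τθ) x^k = e^(kτ) x^k; with e^τ = 3 this sends x^k to 3^k x^k
x ↦ 3 x
x^2 ↦ 9 x^2
x^4 ↦ 81 x^4
applying this coordinatewise to f: exp(τθ) f = -162x^4 + 9x^2 - (15/4)x


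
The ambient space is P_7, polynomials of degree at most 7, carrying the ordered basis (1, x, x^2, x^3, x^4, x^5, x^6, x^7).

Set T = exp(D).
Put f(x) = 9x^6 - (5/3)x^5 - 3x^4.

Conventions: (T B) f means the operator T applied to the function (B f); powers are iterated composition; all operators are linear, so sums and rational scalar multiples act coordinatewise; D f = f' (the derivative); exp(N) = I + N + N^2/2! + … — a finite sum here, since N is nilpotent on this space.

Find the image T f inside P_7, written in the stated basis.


the result is g(x) = 9x^6 + (157/3)x^5 + (371/3)x^4 + (454/3)x^3 + (301/3)x^2 + (101/3)x + 13/3

order-1 term: 54x^5 - (25/3)x^4 - 12x^3
order-2 term: 135x^4 - (50/3)x^3 - 18x^2
order-3 term: 180x^3 - (50/3)x^2 - 12x
order-4 term: 135x^2 - (25/3)x - 3
order-5 term: 54x - 5/3
order-6 term: 9
the series for exp(D) f terminates at order 6
exp(D) f = 9x^6 + (157/3)x^5 + (371/3)x^4 + (454/3)x^3 + (301/3)x^2 + (101/3)x + 13/3


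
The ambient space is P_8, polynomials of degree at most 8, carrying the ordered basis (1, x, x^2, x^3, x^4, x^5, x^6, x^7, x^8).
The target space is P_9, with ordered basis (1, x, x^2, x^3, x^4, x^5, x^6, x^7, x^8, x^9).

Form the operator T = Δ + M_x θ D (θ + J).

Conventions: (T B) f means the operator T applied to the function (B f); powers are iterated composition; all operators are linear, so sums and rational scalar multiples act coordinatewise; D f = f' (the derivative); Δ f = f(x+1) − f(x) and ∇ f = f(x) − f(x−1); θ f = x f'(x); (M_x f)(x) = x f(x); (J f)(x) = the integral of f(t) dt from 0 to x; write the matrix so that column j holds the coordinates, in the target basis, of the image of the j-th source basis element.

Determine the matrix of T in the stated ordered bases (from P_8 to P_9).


image of 1: 0
image of x: x^2 + 1
image of x^2: 2x^3 + 4x^2 + 2x + 1
image of x^3: 3x^4 + 18x^3 + 3x^2 + 3x + 1
image of x^4: 4x^5 + 48x^4 + 4x^3 + 6x^2 + 4x + 1
image of x^5: 5x^6 + 100x^5 + 5x^4 + 10x^3 + 10x^2 + 5x + 1
image of x^6: 6x^7 + 180x^6 + 6x^5 + 15x^4 + 20x^3 + 15x^2 + 6x + 1
image of x^7: 7x^8 + 294x^7 + 7x^6 + 21x^5 + 35x^4 + 35x^3 + 21x^2 + 7x + 1
image of x^8: 8x^9 + 448x^8 + 8x^7 + 28x^6 + 56x^5 + 70x^4 + 56x^3 + 28x^2 + 8x + 1
each image's coordinates form column j of the matrix

the matrix is [[0, 1, 1, 1, 1, 1, 1, 1, 1]; [0, 0, 2, 3, 4, 5, 6, 7, 8]; [0, 1, 4, 3, 6, 10, 15, 21, 28]; [0, 0, 2, 18, 4, 10, 20, 35, 56]; [0, 0, 0, 3, 48, 5, 15, 35, 70]; [0, 0, 0, 0, 4, 100, 6, 21, 56]; [0, 0, 0, 0, 0, 5, 180, 7, 28]; [0, 0, 0, 0, 0, 0, 6, 294, 8]; [0, 0, 0, 0, 0, 0, 0, 7, 448]; [0, 0, 0, 0, 0, 0, 0, 0, 8]] (rows listed top to bottom)


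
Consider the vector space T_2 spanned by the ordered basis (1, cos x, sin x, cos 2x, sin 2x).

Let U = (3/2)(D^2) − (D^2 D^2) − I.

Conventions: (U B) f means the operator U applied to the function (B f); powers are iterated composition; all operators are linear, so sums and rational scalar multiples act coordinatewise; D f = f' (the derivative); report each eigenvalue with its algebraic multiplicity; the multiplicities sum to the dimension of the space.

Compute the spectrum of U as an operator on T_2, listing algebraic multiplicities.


λ = -23 (multiplicity 2), λ = -7/2 (multiplicity 2), λ = -1 (multiplicity 1)

image of 1: -1
image of cos x: -(7/2)cos x
image of sin x: -(7/2)sin x
image of cos 2x: -23cos 2x
image of sin 2x: -23sin 2x
the matrix is diagonal; its diagonal is (-1, -7/2, -7/2, -23, -23)
for a triangular matrix the eigenvalues are the diagonal entries, with algebraic multiplicity their repetition count


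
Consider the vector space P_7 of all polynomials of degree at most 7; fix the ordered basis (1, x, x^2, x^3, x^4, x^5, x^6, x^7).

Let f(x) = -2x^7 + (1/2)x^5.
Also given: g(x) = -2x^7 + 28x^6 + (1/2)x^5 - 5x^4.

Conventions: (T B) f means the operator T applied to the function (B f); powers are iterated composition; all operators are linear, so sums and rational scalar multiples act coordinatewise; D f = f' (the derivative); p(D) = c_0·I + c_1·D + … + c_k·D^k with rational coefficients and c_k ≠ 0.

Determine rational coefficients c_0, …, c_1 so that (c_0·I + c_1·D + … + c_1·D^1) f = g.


D^0 f = -2x^7 + (1/2)x^5
D^1 f = -14x^6 + (5/2)x^4
matching coefficients of g against c_0 f + c_1 Df + … from the top degree down determines the c_i
solution: c_0 = 1, c_1 = -2

c_0 = 1, c_1 = -2
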